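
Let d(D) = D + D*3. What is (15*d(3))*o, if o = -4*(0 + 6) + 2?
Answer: -3960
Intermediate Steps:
d(D) = 4*D (d(D) = D + 3*D = 4*D)
o = -22 (o = -4*6 + 2 = -24 + 2 = -22)
(15*d(3))*o = (15*(4*3))*(-22) = (15*12)*(-22) = 180*(-22) = -3960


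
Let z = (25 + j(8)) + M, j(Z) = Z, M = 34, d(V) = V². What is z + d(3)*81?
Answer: 796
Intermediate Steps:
z = 67 (z = (25 + 8) + 34 = 33 + 34 = 67)
z + d(3)*81 = 67 + 3²*81 = 67 + 9*81 = 67 + 729 = 796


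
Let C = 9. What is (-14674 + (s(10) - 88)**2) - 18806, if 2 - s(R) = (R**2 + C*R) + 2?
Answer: 43804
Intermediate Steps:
s(R) = -R**2 - 9*R (s(R) = 2 - ((R**2 + 9*R) + 2) = 2 - (2 + R**2 + 9*R) = 2 + (-2 - R**2 - 9*R) = -R**2 - 9*R)
(-14674 + (s(10) - 88)**2) - 18806 = (-14674 + (-1*10*(9 + 10) - 88)**2) - 18806 = (-14674 + (-1*10*19 - 88)**2) - 18806 = (-14674 + (-190 - 88)**2) - 18806 = (-14674 + (-278)**2) - 18806 = (-14674 + 77284) - 18806 = 62610 - 18806 = 43804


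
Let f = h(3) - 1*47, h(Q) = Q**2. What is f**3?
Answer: -54872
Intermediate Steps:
f = -38 (f = 3**2 - 1*47 = 9 - 47 = -38)
f**3 = (-38)**3 = -54872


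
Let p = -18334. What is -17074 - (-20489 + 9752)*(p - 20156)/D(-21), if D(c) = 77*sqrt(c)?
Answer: -17074 + 137755710*I*sqrt(21)/539 ≈ -17074.0 + 1.1712e+6*I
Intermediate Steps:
-17074 - (-20489 + 9752)*(p - 20156)/D(-21) = -17074 - (-20489 + 9752)*(-18334 - 20156)/(77*sqrt(-21)) = -17074 - (-10737*(-38490))/(77*(I*sqrt(21))) = -17074 - 413267130/(77*I*sqrt(21)) = -17074 - 413267130*(-I*sqrt(21)/1617) = -17074 - (-137755710)*I*sqrt(21)/539 = -17074 + 137755710*I*sqrt(21)/539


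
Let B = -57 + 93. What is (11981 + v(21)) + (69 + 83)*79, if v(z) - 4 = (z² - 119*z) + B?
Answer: 21971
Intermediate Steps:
B = 36
v(z) = 40 + z² - 119*z (v(z) = 4 + ((z² - 119*z) + 36) = 4 + (36 + z² - 119*z) = 40 + z² - 119*z)
(11981 + v(21)) + (69 + 83)*79 = (11981 + (40 + 21² - 119*21)) + (69 + 83)*79 = (11981 + (40 + 441 - 2499)) + 152*79 = (11981 - 2018) + 12008 = 9963 + 12008 = 21971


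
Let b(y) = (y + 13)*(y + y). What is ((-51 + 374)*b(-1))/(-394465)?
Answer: 7752/394465 ≈ 0.019652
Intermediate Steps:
b(y) = 2*y*(13 + y) (b(y) = (13 + y)*(2*y) = 2*y*(13 + y))
((-51 + 374)*b(-1))/(-394465) = ((-51 + 374)*(2*(-1)*(13 - 1)))/(-394465) = (323*(2*(-1)*12))*(-1/394465) = (323*(-24))*(-1/394465) = -7752*(-1/394465) = 7752/394465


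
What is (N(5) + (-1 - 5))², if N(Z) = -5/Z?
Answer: 49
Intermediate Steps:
(N(5) + (-1 - 5))² = (-5/5 + (-1 - 5))² = (-5*⅕ - 6)² = (-1 - 6)² = (-7)² = 49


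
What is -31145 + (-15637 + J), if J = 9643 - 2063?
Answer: -39202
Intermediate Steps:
J = 7580
-31145 + (-15637 + J) = -31145 + (-15637 + 7580) = -31145 - 8057 = -39202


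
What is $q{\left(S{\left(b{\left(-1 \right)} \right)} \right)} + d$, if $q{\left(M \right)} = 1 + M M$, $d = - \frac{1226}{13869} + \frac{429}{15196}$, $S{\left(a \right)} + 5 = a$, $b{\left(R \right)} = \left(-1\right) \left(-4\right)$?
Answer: $\frac{408826153}{210753324} \approx 1.9398$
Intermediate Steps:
$b{\left(R \right)} = 4$
$S{\left(a \right)} = -5 + a$
$d = - \frac{12680495}{210753324}$ ($d = \left(-1226\right) \frac{1}{13869} + 429 \cdot \frac{1}{15196} = - \frac{1226}{13869} + \frac{429}{15196} = - \frac{12680495}{210753324} \approx -0.060167$)
$q{\left(M \right)} = 1 + M^{2}$
$q{\left(S{\left(b{\left(-1 \right)} \right)} \right)} + d = \left(1 + \left(-5 + 4\right)^{2}\right) - \frac{12680495}{210753324} = \left(1 + \left(-1\right)^{2}\right) - \frac{12680495}{210753324} = \left(1 + 1\right) - \frac{12680495}{210753324} = 2 - \frac{12680495}{210753324} = \frac{408826153}{210753324}$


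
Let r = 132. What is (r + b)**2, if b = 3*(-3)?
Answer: 15129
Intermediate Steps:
b = -9
(r + b)**2 = (132 - 9)**2 = 123**2 = 15129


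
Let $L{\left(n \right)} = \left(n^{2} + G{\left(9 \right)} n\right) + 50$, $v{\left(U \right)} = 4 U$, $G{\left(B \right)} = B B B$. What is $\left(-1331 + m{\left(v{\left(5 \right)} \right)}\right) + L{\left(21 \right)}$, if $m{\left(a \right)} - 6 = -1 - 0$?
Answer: $14474$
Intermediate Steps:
$G{\left(B \right)} = B^{3}$ ($G{\left(B \right)} = B^{2} B = B^{3}$)
$m{\left(a \right)} = 5$ ($m{\left(a \right)} = 6 - 1 = 5$)
$L{\left(n \right)} = 50 + n^{2} + 729 n$ ($L{\left(n \right)} = \left(n^{2} + 9^{3} n\right) + 50 = \left(n^{2} + 729 n\right) + 50 = 50 + n^{2} + 729 n$)
$\left(-1331 + m{\left(v{\left(5 \right)} \right)}\right) + L{\left(21 \right)} = \left(-1331 + 5\right) + \left(50 + 21^{2} + 729 \cdot 21\right) = -1326 + \left(50 + 441 + 15309\right) = -1326 + 15800 = 14474$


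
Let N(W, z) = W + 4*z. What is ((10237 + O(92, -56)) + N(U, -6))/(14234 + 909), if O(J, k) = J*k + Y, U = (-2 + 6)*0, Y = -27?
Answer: 5034/15143 ≈ 0.33243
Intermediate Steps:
U = 0 (U = 4*0 = 0)
O(J, k) = -27 + J*k (O(J, k) = J*k - 27 = -27 + J*k)
((10237 + O(92, -56)) + N(U, -6))/(14234 + 909) = ((10237 + (-27 + 92*(-56))) + (0 + 4*(-6)))/(14234 + 909) = ((10237 + (-27 - 5152)) + (0 - 24))/15143 = ((10237 - 5179) - 24)*(1/15143) = (5058 - 24)*(1/15143) = 5034*(1/15143) = 5034/15143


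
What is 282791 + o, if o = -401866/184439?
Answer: 52157287383/184439 ≈ 2.8279e+5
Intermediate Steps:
o = -401866/184439 (o = -401866*1/184439 = -401866/184439 ≈ -2.1789)
282791 + o = 282791 - 401866/184439 = 52157287383/184439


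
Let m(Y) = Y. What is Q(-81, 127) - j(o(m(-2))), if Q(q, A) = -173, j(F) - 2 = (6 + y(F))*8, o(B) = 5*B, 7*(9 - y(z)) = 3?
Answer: -2041/7 ≈ -291.57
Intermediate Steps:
y(z) = 60/7 (y(z) = 9 - ⅐*3 = 9 - 3/7 = 60/7)
j(F) = 830/7 (j(F) = 2 + (6 + 60/7)*8 = 2 + (102/7)*8 = 2 + 816/7 = 830/7)
Q(-81, 127) - j(o(m(-2))) = -173 - 1*830/7 = -173 - 830/7 = -2041/7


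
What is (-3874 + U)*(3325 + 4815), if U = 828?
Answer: -24794440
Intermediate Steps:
(-3874 + U)*(3325 + 4815) = (-3874 + 828)*(3325 + 4815) = -3046*8140 = -24794440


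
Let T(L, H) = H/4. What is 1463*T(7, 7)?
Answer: 10241/4 ≈ 2560.3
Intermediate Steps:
T(L, H) = H/4
1463*T(7, 7) = 1463*((1/4)*7) = 1463*(7/4) = 10241/4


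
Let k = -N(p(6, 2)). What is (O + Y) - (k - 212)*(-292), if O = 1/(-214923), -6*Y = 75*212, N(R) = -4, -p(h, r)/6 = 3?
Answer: -13623109279/214923 ≈ -63386.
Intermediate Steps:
p(h, r) = -18 (p(h, r) = -6*3 = -18)
Y = -2650 (Y = -25*212/2 = -1/6*15900 = -2650)
k = 4 (k = -1*(-4) = 4)
O = -1/214923 ≈ -4.6528e-6
(O + Y) - (k - 212)*(-292) = (-1/214923 - 2650) - (4 - 212)*(-292) = -569545951/214923 - (-208)*(-292) = -569545951/214923 - 1*60736 = -569545951/214923 - 60736 = -13623109279/214923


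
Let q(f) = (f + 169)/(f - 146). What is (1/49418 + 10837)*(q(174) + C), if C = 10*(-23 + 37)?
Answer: 326145606003/197672 ≈ 1.6499e+6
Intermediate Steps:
C = 140 (C = 10*14 = 140)
q(f) = (169 + f)/(-146 + f)
(1/49418 + 10837)*(q(174) + C) = (1/49418 + 10837)*((169 + 174)/(-146 + 174) + 140) = (1/49418 + 10837)*(343/28 + 140) = 535542867*((1/28)*343 + 140)/49418 = 535542867*(49/4 + 140)/49418 = (535542867/49418)*(609/4) = 326145606003/197672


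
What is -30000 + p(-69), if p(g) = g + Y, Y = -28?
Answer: -30097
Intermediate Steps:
p(g) = -28 + g (p(g) = g - 28 = -28 + g)
-30000 + p(-69) = -30000 + (-28 - 69) = -30000 - 97 = -30097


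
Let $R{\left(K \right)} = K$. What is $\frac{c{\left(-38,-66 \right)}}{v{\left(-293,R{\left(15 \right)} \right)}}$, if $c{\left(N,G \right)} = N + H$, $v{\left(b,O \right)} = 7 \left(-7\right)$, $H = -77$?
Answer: $\frac{115}{49} \approx 2.3469$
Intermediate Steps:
$v{\left(b,O \right)} = -49$
$c{\left(N,G \right)} = -77 + N$ ($c{\left(N,G \right)} = N - 77 = -77 + N$)
$\frac{c{\left(-38,-66 \right)}}{v{\left(-293,R{\left(15 \right)} \right)}} = \frac{-77 - 38}{-49} = \left(-115\right) \left(- \frac{1}{49}\right) = \frac{115}{49}$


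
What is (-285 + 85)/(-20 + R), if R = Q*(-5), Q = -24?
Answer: -2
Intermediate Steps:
R = 120 (R = -24*(-5) = 120)
(-285 + 85)/(-20 + R) = (-285 + 85)/(-20 + 120) = -200/100 = -200*1/100 = -2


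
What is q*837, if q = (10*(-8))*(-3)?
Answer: 200880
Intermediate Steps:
q = 240 (q = -80*(-3) = 240)
q*837 = 240*837 = 200880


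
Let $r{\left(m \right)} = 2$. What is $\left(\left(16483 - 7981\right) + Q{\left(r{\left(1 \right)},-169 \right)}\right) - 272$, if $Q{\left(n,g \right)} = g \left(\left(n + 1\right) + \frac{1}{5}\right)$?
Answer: $\frac{38446}{5} \approx 7689.2$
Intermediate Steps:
$Q{\left(n,g \right)} = g \left(\frac{6}{5} + n\right)$ ($Q{\left(n,g \right)} = g \left(\left(1 + n\right) + \frac{1}{5}\right) = g \left(\frac{6}{5} + n\right)$)
$\left(\left(16483 - 7981\right) + Q{\left(r{\left(1 \right)},-169 \right)}\right) - 272 = \left(\left(16483 - 7981\right) + \frac{1}{5} \left(-169\right) \left(6 + 5 \cdot 2\right)\right) - 272 = \left(8502 + \frac{1}{5} \left(-169\right) \left(6 + 10\right)\right) - 272 = \left(8502 + \frac{1}{5} \left(-169\right) 16\right) - 272 = \left(8502 - \frac{2704}{5}\right) - 272 = \frac{39806}{5} - 272 = \frac{38446}{5}$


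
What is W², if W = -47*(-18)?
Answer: 715716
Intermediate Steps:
W = 846
W² = 846² = 715716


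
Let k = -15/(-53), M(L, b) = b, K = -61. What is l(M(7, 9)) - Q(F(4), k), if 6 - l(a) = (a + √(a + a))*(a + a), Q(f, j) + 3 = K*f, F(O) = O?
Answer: 91 - 54*√2 ≈ 14.632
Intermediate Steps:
k = 15/53 (k = -15*(-1/53) = 15/53 ≈ 0.28302)
Q(f, j) = -3 - 61*f
l(a) = 6 - 2*a*(a + √2*√a) (l(a) = 6 - (a + √(a + a))*(a + a) = 6 - (a + √(2*a))*2*a = 6 - (a + √2*√a)*2*a = 6 - 2*a*(a + √2*√a))
l(M(7, 9)) - Q(F(4), k) = (6 - 2*9² - 2*√2*9^(3/2)) - (-3 - 61*4) = (6 - 2*81 - 2*√2*27) - (-3 - 244) = (6 - 162 - 54*√2) - 1*(-247) = (-156 - 54*√2) + 247 = 91 - 54*√2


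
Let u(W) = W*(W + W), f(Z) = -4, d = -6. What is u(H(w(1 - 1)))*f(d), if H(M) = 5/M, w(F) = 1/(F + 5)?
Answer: -5000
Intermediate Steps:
w(F) = 1/(5 + F)
u(W) = 2*W² (u(W) = W*(2*W) = 2*W²)
u(H(w(1 - 1)))*f(d) = (2*(5/(1/(5 + (1 - 1))))²)*(-4) = (2*(5/(1/(5 + 0)))²)*(-4) = (2*(5/(1/5))²)*(-4) = (2*(5/(⅕))²)*(-4) = (2*(5*5)²)*(-4) = (2*25²)*(-4) = (2*625)*(-4) = 1250*(-4) = -5000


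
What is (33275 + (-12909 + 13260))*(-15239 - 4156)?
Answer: -652176270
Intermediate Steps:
(33275 + (-12909 + 13260))*(-15239 - 4156) = (33275 + 351)*(-19395) = 33626*(-19395) = -652176270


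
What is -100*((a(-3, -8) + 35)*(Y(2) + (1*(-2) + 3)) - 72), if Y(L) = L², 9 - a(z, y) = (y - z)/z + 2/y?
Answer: -42275/3 ≈ -14092.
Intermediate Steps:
a(z, y) = 9 - 2/y - (y - z)/z (a(z, y) = 9 - ((y - z)/z + 2/y) = 9 - (2/y + (y - z)/z) = 9 + (-2/y - (y - z)/z) = 9 - 2/y - (y - z)/z)
-100*((a(-3, -8) + 35)*(Y(2) + (1*(-2) + 3)) - 72) = -100*(((10 - 2/(-8) - 1*(-8)/(-3)) + 35)*(2² + (1*(-2) + 3)) - 72) = -100*(((10 - 2*(-⅛) - 1*(-8)*(-⅓)) + 35)*(4 + (-2 + 3)) - 72) = -100*(((10 + ¼ - 8/3) + 35)*(4 + 1) - 72) = -100*((91/12 + 35)*5 - 72) = -100*((511/12)*5 - 72) = -100*(2555/12 - 72) = -100*1691/12 = -42275/3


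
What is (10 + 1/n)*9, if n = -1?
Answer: 81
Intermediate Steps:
(10 + 1/n)*9 = (10 + 1/(-1))*9 = (10 + 1*(-1))*9 = (10 - 1)*9 = 9*9 = 81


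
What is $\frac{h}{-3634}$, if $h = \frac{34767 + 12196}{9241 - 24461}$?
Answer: $\frac{46963}{55309480} \approx 0.0008491$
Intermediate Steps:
$h = - \frac{46963}{15220}$ ($h = \frac{46963}{-15220} = 46963 \left(- \frac{1}{15220}\right) = - \frac{46963}{15220} \approx -3.0856$)
$\frac{h}{-3634} = - \frac{46963}{15220 \left(-3634\right)} = \left(- \frac{46963}{15220}\right) \left(- \frac{1}{3634}\right) = \frac{46963}{55309480}$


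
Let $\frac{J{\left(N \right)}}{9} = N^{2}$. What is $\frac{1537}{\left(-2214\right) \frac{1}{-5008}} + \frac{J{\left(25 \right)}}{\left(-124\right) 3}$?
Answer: $\frac{475156727}{137268} \approx 3461.5$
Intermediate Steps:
$J{\left(N \right)} = 9 N^{2}$
$\frac{1537}{\left(-2214\right) \frac{1}{-5008}} + \frac{J{\left(25 \right)}}{\left(-124\right) 3} = \frac{1537}{\left(-2214\right) \frac{1}{-5008}} + \frac{9 \cdot 25^{2}}{\left(-124\right) 3} = \frac{1537}{\left(-2214\right) \left(- \frac{1}{5008}\right)} + \frac{9 \cdot 625}{-372} = \frac{1537}{\frac{1107}{2504}} + 5625 \left(- \frac{1}{372}\right) = 1537 \cdot \frac{2504}{1107} - \frac{1875}{124} = \frac{3848648}{1107} - \frac{1875}{124} = \frac{475156727}{137268}$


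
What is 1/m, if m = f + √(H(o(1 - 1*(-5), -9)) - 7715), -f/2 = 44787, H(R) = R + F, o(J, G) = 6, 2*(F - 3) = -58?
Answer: -89574/8023509211 - I*√7735/8023509211 ≈ -1.1164e-5 - 1.0961e-8*I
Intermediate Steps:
F = -26 (F = 3 + (½)*(-58) = 3 - 29 = -26)
H(R) = -26 + R (H(R) = R - 26 = -26 + R)
f = -89574 (f = -2*44787 = -89574)
m = -89574 + I*√7735 (m = -89574 + √((-26 + 6) - 7715) = -89574 + √(-20 - 7715) = -89574 + √(-7735) = -89574 + I*√7735 ≈ -89574.0 + 87.949*I)
1/m = 1/(-89574 + I*√7735)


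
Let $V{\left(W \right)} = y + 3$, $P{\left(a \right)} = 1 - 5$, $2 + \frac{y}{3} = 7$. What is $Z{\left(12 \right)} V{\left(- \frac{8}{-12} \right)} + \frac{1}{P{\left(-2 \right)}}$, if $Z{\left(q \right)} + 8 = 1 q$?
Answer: $\frac{287}{4} \approx 71.75$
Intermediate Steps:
$y = 15$ ($y = -6 + 3 \cdot 7 = -6 + 21 = 15$)
$Z{\left(q \right)} = -8 + q$ ($Z{\left(q \right)} = -8 + 1 q = -8 + q$)
$P{\left(a \right)} = -4$
$V{\left(W \right)} = 18$ ($V{\left(W \right)} = 15 + 3 = 18$)
$Z{\left(12 \right)} V{\left(- \frac{8}{-12} \right)} + \frac{1}{P{\left(-2 \right)}} = \left(-8 + 12\right) 18 + \frac{1}{-4} = 4 \cdot 18 - \frac{1}{4} = 72 - \frac{1}{4} = \frac{287}{4}$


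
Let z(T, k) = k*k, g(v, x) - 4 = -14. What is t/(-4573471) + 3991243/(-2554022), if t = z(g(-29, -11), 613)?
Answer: -19213556407371/11680745550362 ≈ -1.6449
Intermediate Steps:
g(v, x) = -10 (g(v, x) = 4 - 14 = -10)
z(T, k) = k²
t = 375769 (t = 613² = 375769)
t/(-4573471) + 3991243/(-2554022) = 375769/(-4573471) + 3991243/(-2554022) = 375769*(-1/4573471) + 3991243*(-1/2554022) = -375769/4573471 - 3991243/2554022 = -19213556407371/11680745550362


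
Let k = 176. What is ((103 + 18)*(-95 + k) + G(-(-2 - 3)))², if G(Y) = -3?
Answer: 96000804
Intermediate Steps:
((103 + 18)*(-95 + k) + G(-(-2 - 3)))² = ((103 + 18)*(-95 + 176) - 3)² = (121*81 - 3)² = (9801 - 3)² = 9798² = 96000804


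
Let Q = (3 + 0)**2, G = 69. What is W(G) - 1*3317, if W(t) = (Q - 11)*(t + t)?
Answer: -3593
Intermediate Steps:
Q = 9 (Q = 3**2 = 9)
W(t) = -4*t (W(t) = (9 - 11)*(t + t) = -4*t)
W(G) - 1*3317 = -4*69 - 1*3317 = -276 - 3317 = -3593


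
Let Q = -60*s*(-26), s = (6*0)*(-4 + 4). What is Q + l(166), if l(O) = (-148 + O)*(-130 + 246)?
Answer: 2088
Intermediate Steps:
s = 0 (s = 0*0 = 0)
l(O) = -17168 + 116*O (l(O) = (-148 + O)*116 = -17168 + 116*O)
Q = 0 (Q = -60*0*(-26) = 0*(-26) = 0)
Q + l(166) = 0 + (-17168 + 116*166) = 0 + (-17168 + 19256) = 0 + 2088 = 2088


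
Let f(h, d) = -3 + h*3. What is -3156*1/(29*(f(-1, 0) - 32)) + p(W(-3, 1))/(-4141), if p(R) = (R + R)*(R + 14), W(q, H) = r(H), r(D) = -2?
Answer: 6560946/2281691 ≈ 2.8755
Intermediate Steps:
W(q, H) = -2
f(h, d) = -3 + 3*h
p(R) = 2*R*(14 + R) (p(R) = (2*R)*(14 + R) = 2*R*(14 + R))
-3156*1/(29*(f(-1, 0) - 32)) + p(W(-3, 1))/(-4141) = -3156*1/(29*((-3 + 3*(-1)) - 32)) + (2*(-2)*(14 - 2))/(-4141) = -3156*1/(29*((-3 - 3) - 32)) + (2*(-2)*12)*(-1/4141) = -3156*1/(29*(-6 - 32)) - 48*(-1/4141) = -3156/(29*(-38)) + 48/4141 = -3156/(-1102) + 48/4141 = -3156*(-1/1102) + 48/4141 = 1578/551 + 48/4141 = 6560946/2281691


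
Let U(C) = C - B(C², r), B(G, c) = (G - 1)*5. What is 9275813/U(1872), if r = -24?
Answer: -9275813/17520043 ≈ -0.52944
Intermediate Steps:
B(G, c) = -5 + 5*G (B(G, c) = (-1 + G)*5 = -5 + 5*G)
U(C) = 5 + C - 5*C² (U(C) = C - (-5 + 5*C²) = C + (5 - 5*C²) = 5 + C - 5*C²)
9275813/U(1872) = 9275813/(5 + 1872 - 5*1872²) = 9275813/(5 + 1872 - 5*3504384) = 9275813/(5 + 1872 - 17521920) = 9275813/(-17520043) = 9275813*(-1/17520043) = -9275813/17520043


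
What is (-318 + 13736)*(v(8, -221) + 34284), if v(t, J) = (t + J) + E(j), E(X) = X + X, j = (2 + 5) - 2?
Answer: 457298858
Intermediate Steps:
j = 5 (j = 7 - 2 = 5)
E(X) = 2*X
v(t, J) = 10 + J + t (v(t, J) = (t + J) + 2*5 = (J + t) + 10 = 10 + J + t)
(-318 + 13736)*(v(8, -221) + 34284) = (-318 + 13736)*((10 - 221 + 8) + 34284) = 13418*(-203 + 34284) = 13418*34081 = 457298858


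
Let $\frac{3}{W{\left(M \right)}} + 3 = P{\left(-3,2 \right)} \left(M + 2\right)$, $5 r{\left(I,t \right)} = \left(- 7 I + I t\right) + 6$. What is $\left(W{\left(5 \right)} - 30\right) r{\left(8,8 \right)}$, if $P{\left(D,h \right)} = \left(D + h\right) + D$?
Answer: $- \frac{13062}{155} \approx -84.271$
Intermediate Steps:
$P{\left(D,h \right)} = h + 2 D$
$r{\left(I,t \right)} = \frac{6}{5} - \frac{7 I}{5} + \frac{I t}{5}$ ($r{\left(I,t \right)} = \frac{\left(- 7 I + I t\right) + 6}{5} = \frac{6 - 7 I + I t}{5} = \frac{6}{5} - \frac{7 I}{5} + \frac{I t}{5}$)
$W{\left(M \right)} = \frac{3}{-11 - 4 M}$ ($W{\left(M \right)} = \frac{3}{-3 + \left(2 + 2 \left(-3\right)\right) \left(M + 2\right)} = \frac{3}{-3 + \left(2 - 6\right) \left(2 + M\right)} = \frac{3}{-3 - 4 \left(2 + M\right)} = \frac{3}{-3 - \left(8 + 4 M\right)} = \frac{3}{-11 - 4 M}$)
$\left(W{\left(5 \right)} - 30\right) r{\left(8,8 \right)} = \left(- \frac{3}{11 + 4 \cdot 5} - 30\right) \left(\frac{6}{5} - \frac{56}{5} + \frac{1}{5} \cdot 8 \cdot 8\right) = \left(- \frac{3}{11 + 20} - 30\right) \left(\frac{6}{5} - \frac{56}{5} + \frac{64}{5}\right) = \left(- \frac{3}{31} - 30\right) \frac{14}{5} = \left(- \frac{933}{31}\right) \frac{14}{5} = - \frac{13062}{155}$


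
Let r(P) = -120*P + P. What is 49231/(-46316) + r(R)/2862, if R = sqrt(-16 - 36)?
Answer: -49231/46316 - 119*I*sqrt(13)/1431 ≈ -1.0629 - 0.29983*I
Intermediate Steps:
R = 2*I*sqrt(13) (R = sqrt(-52) = 2*I*sqrt(13) ≈ 7.2111*I)
r(P) = -119*P
49231/(-46316) + r(R)/2862 = 49231/(-46316) - 238*I*sqrt(13)/2862 = 49231*(-1/46316) - 238*I*sqrt(13)*(1/2862) = -49231/46316 - 119*I*sqrt(13)/1431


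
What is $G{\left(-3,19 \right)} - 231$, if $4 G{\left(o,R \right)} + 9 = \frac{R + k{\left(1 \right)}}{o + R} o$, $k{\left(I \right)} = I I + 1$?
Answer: $- \frac{14991}{64} \approx -234.23$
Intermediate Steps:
$k{\left(I \right)} = 1 + I^{2}$ ($k{\left(I \right)} = I^{2} + 1 = 1 + I^{2}$)
$G{\left(o,R \right)} = - \frac{9}{4} + \frac{o \left(2 + R\right)}{4 \left(R + o\right)}$ ($G{\left(o,R \right)} = - \frac{9}{4} + \frac{\frac{R + \left(1 + 1^{2}\right)}{o + R} o}{4} = - \frac{9}{4} + \frac{\frac{R + \left(1 + 1\right)}{R + o} o}{4} = - \frac{9}{4} + \frac{\frac{R + 2}{R + o} o}{4} = - \frac{9}{4} + \frac{\frac{2 + R}{R + o} o}{4} = - \frac{9}{4} + \frac{o \frac{1}{R + o} \left(2 + R\right)}{4} = - \frac{9}{4} + \frac{o \left(2 + R\right)}{4 \left(R + o\right)}$)
$G{\left(-3,19 \right)} - 231 = \frac{\left(-9\right) 19 - -21 + 19 \left(-3\right)}{4 \left(19 - 3\right)} - 231 = \frac{-171 + 21 - 57}{4 \cdot 16} - 231 = \frac{1}{4} \cdot \frac{1}{16} \left(-207\right) - 231 = - \frac{207}{64} - 231 = - \frac{14991}{64}$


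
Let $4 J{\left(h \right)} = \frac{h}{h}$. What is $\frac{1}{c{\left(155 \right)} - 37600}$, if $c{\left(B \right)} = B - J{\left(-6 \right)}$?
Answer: $- \frac{4}{149781} \approx -2.6706 \cdot 10^{-5}$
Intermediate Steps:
$J{\left(h \right)} = \frac{1}{4}$ ($J{\left(h \right)} = \frac{h \frac{1}{h}}{4} = \frac{1}{4} \cdot 1 = \frac{1}{4}$)
$c{\left(B \right)} = - \frac{1}{4} + B$ ($c{\left(B \right)} = B - \frac{1}{4} = - \frac{1}{4} + B$)
$\frac{1}{c{\left(155 \right)} - 37600} = \frac{1}{\left(- \frac{1}{4} + 155\right) - 37600} = \frac{1}{\frac{619}{4} - 37600} = \frac{1}{- \frac{149781}{4}} = - \frac{4}{149781}$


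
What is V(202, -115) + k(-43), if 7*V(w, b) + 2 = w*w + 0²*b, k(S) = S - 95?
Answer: 39836/7 ≈ 5690.9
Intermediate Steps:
k(S) = -95 + S
V(w, b) = -2/7 + w²/7 (V(w, b) = -2/7 + (w*w + 0²*b)/7 = -2/7 + (w² + 0*b)/7 = -2/7 + (w² + 0)/7 = -2/7 + w²/7)
V(202, -115) + k(-43) = (-2/7 + (⅐)*202²) + (-95 - 43) = (-2/7 + (⅐)*40804) - 138 = (-2/7 + 40804/7) - 138 = 40802/7 - 138 = 39836/7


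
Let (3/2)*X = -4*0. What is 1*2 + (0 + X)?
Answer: 2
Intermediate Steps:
X = 0 (X = 2*(-4*0)/3 = (2/3)*0 = 0)
1*2 + (0 + X) = 1*2 + (0 + 0) = 2 + 0 = 2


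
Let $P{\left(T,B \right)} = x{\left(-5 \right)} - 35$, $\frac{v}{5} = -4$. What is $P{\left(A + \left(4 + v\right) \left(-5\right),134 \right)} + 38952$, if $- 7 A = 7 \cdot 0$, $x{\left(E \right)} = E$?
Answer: $38912$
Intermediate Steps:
$v = -20$ ($v = 5 \left(-4\right) = -20$)
$A = 0$ ($A = - \frac{7 \cdot 0}{7} = \left(- \frac{1}{7}\right) 0 = 0$)
$P{\left(T,B \right)} = -40$ ($P{\left(T,B \right)} = -5 - 35 = -40$)
$P{\left(A + \left(4 + v\right) \left(-5\right),134 \right)} + 38952 = -40 + 38952 = 38912$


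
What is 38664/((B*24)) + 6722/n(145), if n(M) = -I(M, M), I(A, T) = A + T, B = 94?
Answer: -82339/13630 ≈ -6.0410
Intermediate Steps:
n(M) = -2*M (n(M) = -(M + M) = -2*M)
38664/((B*24)) + 6722/n(145) = 38664/((94*24)) + 6722/((-2*145)) = 38664/2256 + 6722/(-290) = 38664*(1/2256) + 6722*(-1/290) = 1611/94 - 3361/145 = -82339/13630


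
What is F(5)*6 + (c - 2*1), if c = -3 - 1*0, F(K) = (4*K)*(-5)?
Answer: -605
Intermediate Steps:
F(K) = -20*K
c = -3 (c = -3 + 0 = -3)
F(5)*6 + (c - 2*1) = -20*5*6 + (-3 - 2*1) = -100*6 + (-3 - 2) = -600 - 5 = -605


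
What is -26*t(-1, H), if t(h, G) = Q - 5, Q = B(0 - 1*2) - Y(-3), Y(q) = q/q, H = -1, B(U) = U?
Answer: 208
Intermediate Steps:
Y(q) = 1
Q = -3 (Q = (0 - 1*2) - 1*1 = (0 - 2) - 1 = -2 - 1 = -3)
t(h, G) = -8 (t(h, G) = -3 - 5 = -8)
-26*t(-1, H) = -26*(-8) = 208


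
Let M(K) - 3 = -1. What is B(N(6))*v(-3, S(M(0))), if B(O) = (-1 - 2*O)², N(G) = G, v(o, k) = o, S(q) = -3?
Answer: -507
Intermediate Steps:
M(K) = 2 (M(K) = 3 - 1 = 2)
B(N(6))*v(-3, S(M(0))) = (1 + 2*6)²*(-3) = (1 + 12)²*(-3) = 13²*(-3) = 169*(-3) = -507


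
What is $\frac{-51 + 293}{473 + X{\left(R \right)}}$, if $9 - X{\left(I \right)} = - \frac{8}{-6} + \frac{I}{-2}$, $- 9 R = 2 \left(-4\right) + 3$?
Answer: $\frac{396}{787} \approx 0.50318$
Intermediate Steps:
$R = \frac{5}{9}$ ($R = - \frac{2 \left(-4\right) + 3}{9} = - \frac{-8 + 3}{9} = \left(- \frac{1}{9}\right) \left(-5\right) = \frac{5}{9} \approx 0.55556$)
$X{\left(I \right)} = \frac{23}{3} + \frac{I}{2}$ ($X{\left(I \right)} = 9 - \left(- \frac{8}{-6} + \frac{I}{-2}\right) = 9 - \left(\left(-8\right) \left(- \frac{1}{6}\right) + I \left(- \frac{1}{2}\right)\right) = 9 - \left(\frac{4}{3} - \frac{I}{2}\right) = 9 + \left(- \frac{4}{3} + \frac{I}{2}\right) = \frac{23}{3} + \frac{I}{2}$)
$\frac{-51 + 293}{473 + X{\left(R \right)}} = \frac{-51 + 293}{473 + \left(\frac{23}{3} + \frac{1}{2} \cdot \frac{5}{9}\right)} = \frac{242}{473 + \left(\frac{23}{3} + \frac{5}{18}\right)} = \frac{242}{473 + \frac{143}{18}} = \frac{242}{\frac{8657}{18}} = 242 \cdot \frac{18}{8657} = \frac{396}{787}$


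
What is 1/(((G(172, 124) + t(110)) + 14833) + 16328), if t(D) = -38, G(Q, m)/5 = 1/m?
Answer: 124/3859257 ≈ 3.2131e-5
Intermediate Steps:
G(Q, m) = 5/m
1/(((G(172, 124) + t(110)) + 14833) + 16328) = 1/(((5/124 - 38) + 14833) + 16328) = 1/((-4707/124 + 14833) + 16328) = 1/(1834585/124 + 16328) = 1/(3859257/124) = 124/3859257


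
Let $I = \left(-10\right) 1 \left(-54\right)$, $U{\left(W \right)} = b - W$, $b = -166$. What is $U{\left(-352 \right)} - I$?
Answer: $-354$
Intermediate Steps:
$U{\left(W \right)} = -166 - W$
$I = 540$ ($I = \left(-10\right) \left(-54\right) = 540$)
$U{\left(-352 \right)} - I = \left(-166 - -352\right) - 540 = \left(-166 + 352\right) - 540 = 186 - 540 = -354$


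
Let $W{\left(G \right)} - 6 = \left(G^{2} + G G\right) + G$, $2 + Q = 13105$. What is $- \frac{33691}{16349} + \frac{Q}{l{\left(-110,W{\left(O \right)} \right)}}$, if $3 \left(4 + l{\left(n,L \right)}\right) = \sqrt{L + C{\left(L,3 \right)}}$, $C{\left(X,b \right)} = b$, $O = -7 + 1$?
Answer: $- \frac{2571426257}{376027} - \frac{65515 \sqrt{3}}{23} \approx -11772.0$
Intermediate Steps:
$O = -6$
$Q = 13103$ ($Q = -2 + 13105 = 13103$)
$W{\left(G \right)} = 6 + G + 2 G^{2}$ ($W{\left(G \right)} = 6 + \left(\left(G^{2} + G G\right) + G\right) = 6 + \left(\left(G^{2} + G^{2}\right) + G\right) = 6 + \left(2 G^{2} + G\right) = 6 + \left(G + 2 G^{2}\right) = 6 + G + 2 G^{2}$)
$l{\left(n,L \right)} = -4 + \frac{\sqrt{3 + L}}{3}$ ($l{\left(n,L \right)} = -4 + \frac{\sqrt{L + 3}}{3} = -4 + \frac{\sqrt{3 + L}}{3}$)
$- \frac{33691}{16349} + \frac{Q}{l{\left(-110,W{\left(O \right)} \right)}} = - \frac{33691}{16349} + \frac{13103}{-4 + \frac{\sqrt{3 + \left(6 - 6 + 2 \left(-6\right)^{2}\right)}}{3}} = \left(-33691\right) \frac{1}{16349} + \frac{13103}{-4 + \frac{\sqrt{3 + \left(6 - 6 + 2 \cdot 36\right)}}{3}} = - \frac{33691}{16349} + \frac{13103}{-4 + \frac{\sqrt{3 + \left(6 - 6 + 72\right)}}{3}} = - \frac{33691}{16349} + \frac{13103}{-4 + \frac{\sqrt{3 + 72}}{3}} = - \frac{33691}{16349} + \frac{13103}{-4 + \frac{\sqrt{75}}{3}} = - \frac{33691}{16349} + \frac{13103}{-4 + \frac{5 \sqrt{3}}{3}}$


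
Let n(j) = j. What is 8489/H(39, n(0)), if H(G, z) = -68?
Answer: -8489/68 ≈ -124.84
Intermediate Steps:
8489/H(39, n(0)) = 8489/(-68) = 8489*(-1/68) = -8489/68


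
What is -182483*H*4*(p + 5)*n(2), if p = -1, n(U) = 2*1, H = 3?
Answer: -17518368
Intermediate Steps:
n(U) = 2
-182483*H*4*(p + 5)*n(2) = -182483*3*4*(-1 + 5)*2 = -2189796*4*2 = -2189796*8 = -182483*96 = -17518368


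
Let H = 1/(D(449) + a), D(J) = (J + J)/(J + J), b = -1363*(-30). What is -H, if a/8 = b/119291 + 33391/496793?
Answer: -59262933763/253639826171 ≈ -0.23365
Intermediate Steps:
b = 40890
D(J) = 1 (D(J) = (2*J)/((2*J)) = (2*J)*(1/(2*J)) = 1)
a = 194376892408/59262933763 (a = 8*(40890/119291 + 33391/496793) = 8*(24297111551/59262933763) = 194376892408/59262933763 ≈ 3.2799)
H = 59262933763/253639826171 (H = 1/(1 + 194376892408/59262933763) = 1/(253639826171/59262933763) = 59262933763/253639826171 ≈ 0.23365)
-H = -1*59262933763/253639826171 = -59262933763/253639826171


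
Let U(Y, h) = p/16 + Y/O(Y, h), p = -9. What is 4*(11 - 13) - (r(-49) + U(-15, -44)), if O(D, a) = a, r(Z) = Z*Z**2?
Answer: 20704855/176 ≈ 1.1764e+5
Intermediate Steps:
r(Z) = Z**3
U(Y, h) = -9/16 + Y/h
4*(11 - 13) - (r(-49) + U(-15, -44)) = 4*(11 - 13) - ((-49)**3 + (-9/16 - 15/(-44))) = 4*(-2) - (-117649 + (-9/16 - 15*(-1/44))) = -8 - (-117649 + (-9/16 + 15/44)) = -8 - (-117649 - 39/176) = -8 - 1*(-20706263/176) = -8 + 20706263/176 = 20704855/176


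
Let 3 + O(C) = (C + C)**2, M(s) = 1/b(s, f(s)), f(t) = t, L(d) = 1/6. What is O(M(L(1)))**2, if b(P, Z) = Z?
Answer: 19881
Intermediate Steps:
L(d) = 1/6
M(s) = 1/s
O(C) = -3 + 4*C**2 (O(C) = -3 + (C + C)**2 = -3 + (2*C)**2 = -3 + 4*C**2)
O(M(L(1)))**2 = (-3 + 4*(1/(1/6))**2)**2 = (-3 + 4*6**2)**2 = (-3 + 4*36)**2 = (-3 + 144)**2 = 141**2 = 19881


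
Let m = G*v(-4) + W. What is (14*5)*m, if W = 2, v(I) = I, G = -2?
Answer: 700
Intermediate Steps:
m = 10 (m = -2*(-4) + 2 = 8 + 2 = 10)
(14*5)*m = (14*5)*10 = 70*10 = 700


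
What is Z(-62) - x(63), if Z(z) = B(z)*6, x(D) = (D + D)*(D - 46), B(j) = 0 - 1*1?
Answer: -2148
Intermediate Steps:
B(j) = -1 (B(j) = 0 - 1 = -1)
x(D) = 2*D*(-46 + D) (x(D) = (2*D)*(-46 + D) = 2*D*(-46 + D))
Z(z) = -6 (Z(z) = -1*6 = -6)
Z(-62) - x(63) = -6 - 2*63*(-46 + 63) = -6 - 2*63*17 = -6 - 1*2142 = -6 - 2142 = -2148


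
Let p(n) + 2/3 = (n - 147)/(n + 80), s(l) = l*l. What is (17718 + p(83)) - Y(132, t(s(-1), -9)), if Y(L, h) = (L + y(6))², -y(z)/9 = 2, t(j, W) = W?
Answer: 2308540/489 ≈ 4720.9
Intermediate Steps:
s(l) = l²
p(n) = -⅔ + (-147 + n)/(80 + n) (p(n) = -⅔ + (n - 147)/(n + 80) = -⅔ + (-147 + n)/(80 + n))
y(z) = -18 (y(z) = -9*2 = -18)
Y(L, h) = (-18 + L)² (Y(L, h) = (L - 18)² = (-18 + L)²)
(17718 + p(83)) - Y(132, t(s(-1), -9)) = (17718 + (-601 + 83)/(3*(80 + 83))) - (-18 + 132)² = (17718 + (⅓)*(-518)/163) - 1*114² = (17718 + (⅓)*(1/163)*(-518)) - 1*12996 = (17718 - 518/489) - 12996 = 8663584/489 - 12996 = 2308540/489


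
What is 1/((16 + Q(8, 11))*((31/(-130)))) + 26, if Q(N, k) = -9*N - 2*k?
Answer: 2423/93 ≈ 26.054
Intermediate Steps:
1/((16 + Q(8, 11))*((31/(-130)))) + 26 = 1/((16 + (-9*8 - 2*11))*((31/(-130)))) + 26 = 1/((16 + (-72 - 22))*((31*(-1/130)))) + 26 = 1/((16 - 94)*(-31/130)) + 26 = -130/31/(-78) + 26 = -1/78*(-130/31) + 26 = 5/93 + 26 = 2423/93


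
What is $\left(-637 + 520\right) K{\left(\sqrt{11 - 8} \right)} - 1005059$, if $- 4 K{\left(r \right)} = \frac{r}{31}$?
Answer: $-1005059 + \frac{117 \sqrt{3}}{124} \approx -1.0051 \cdot 10^{6}$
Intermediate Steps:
$K{\left(r \right)} = - \frac{r}{124}$ ($K{\left(r \right)} = - \frac{r \frac{1}{31}}{4} = - \frac{\frac{1}{31} r}{4} = - \frac{r}{124}$)
$\left(-637 + 520\right) K{\left(\sqrt{11 - 8} \right)} - 1005059 = \left(-637 + 520\right) \left(- \frac{\sqrt{11 - 8}}{124}\right) - 1005059 = - 117 \left(- \frac{\sqrt{3}}{124}\right) - 1005059 = \frac{117 \sqrt{3}}{124} - 1005059 = -1005059 + \frac{117 \sqrt{3}}{124}$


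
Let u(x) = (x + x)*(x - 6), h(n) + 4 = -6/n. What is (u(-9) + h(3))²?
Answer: 69696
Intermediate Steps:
h(n) = -4 - 6/n
u(x) = 2*x*(-6 + x) (u(x) = (2*x)*(-6 + x) = 2*x*(-6 + x))
(u(-9) + h(3))² = (2*(-9)*(-6 - 9) + (-4 - 6/3))² = (2*(-9)*(-15) + (-4 - 6*⅓))² = (270 + (-4 - 2))² = (270 - 6)² = 264² = 69696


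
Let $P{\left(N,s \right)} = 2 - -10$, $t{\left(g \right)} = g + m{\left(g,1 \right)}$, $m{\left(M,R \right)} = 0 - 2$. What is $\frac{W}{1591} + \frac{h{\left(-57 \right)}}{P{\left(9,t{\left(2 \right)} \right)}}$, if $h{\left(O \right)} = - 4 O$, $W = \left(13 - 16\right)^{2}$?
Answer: $\frac{30238}{1591} \approx 19.006$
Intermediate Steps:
$m{\left(M,R \right)} = -2$
$W = 9$ ($W = \left(-3\right)^{2} = 9$)
$t{\left(g \right)} = -2 + g$ ($t{\left(g \right)} = g - 2 = -2 + g$)
$P{\left(N,s \right)} = 12$ ($P{\left(N,s \right)} = 2 + 10 = 12$)
$\frac{W}{1591} + \frac{h{\left(-57 \right)}}{P{\left(9,t{\left(2 \right)} \right)}} = \frac{9}{1591} + \frac{\left(-4\right) \left(-57\right)}{12} = 9 \cdot \frac{1}{1591} + 228 \cdot \frac{1}{12} = \frac{9}{1591} + 19 = \frac{30238}{1591}$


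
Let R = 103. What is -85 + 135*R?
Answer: 13820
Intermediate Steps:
-85 + 135*R = -85 + 135*103 = -85 + 13905 = 13820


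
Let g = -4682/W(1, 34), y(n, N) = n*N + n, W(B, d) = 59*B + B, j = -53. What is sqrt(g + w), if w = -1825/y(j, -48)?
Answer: I*sqrt(439874306130)/74730 ≈ 8.875*I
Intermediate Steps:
W(B, d) = 60*B
y(n, N) = n + N*n (y(n, N) = N*n + n = n + N*n)
w = -1825/2491 (w = -1825*(-1/(53*(1 - 48))) = -1825/((-53*(-47))) = -1825/2491 ≈ -0.73264)
g = -2341/30 (g = -4682/(60*1) = -4682/60 = -4682*1/60 = -2341/30 ≈ -78.033)
sqrt(g + w) = sqrt(-2341/30 - 1825/2491) = sqrt(-5886181/74730) = I*sqrt(439874306130)/74730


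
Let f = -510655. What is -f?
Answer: 510655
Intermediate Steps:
-f = -1*(-510655) = 510655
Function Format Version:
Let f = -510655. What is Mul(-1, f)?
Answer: 510655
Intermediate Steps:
Mul(-1, f) = Mul(-1, -510655) = 510655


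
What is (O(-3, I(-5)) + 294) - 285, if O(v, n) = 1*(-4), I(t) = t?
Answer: 5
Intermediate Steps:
O(v, n) = -4
(O(-3, I(-5)) + 294) - 285 = (-4 + 294) - 285 = 290 - 285 = 5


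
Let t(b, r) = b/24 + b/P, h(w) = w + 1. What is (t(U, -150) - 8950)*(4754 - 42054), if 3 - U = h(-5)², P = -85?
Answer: 34052648945/102 ≈ 3.3385e+8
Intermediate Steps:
h(w) = 1 + w
U = -13 (U = 3 - (1 - 5)² = 3 - 1*(-4)² = 3 - 1*16 = 3 - 16 = -13)
t(b, r) = 61*b/2040 (t(b, r) = b/24 + b/(-85) = b*(1/24) + b*(-1/85) = b/24 - b/85 = 61*b/2040)
(t(U, -150) - 8950)*(4754 - 42054) = ((61/2040)*(-13) - 8950)*(4754 - 42054) = (-793/2040 - 8950)*(-37300) = -18258793/2040*(-37300) = 34052648945/102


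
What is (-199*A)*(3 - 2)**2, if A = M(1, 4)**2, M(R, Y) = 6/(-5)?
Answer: -7164/25 ≈ -286.56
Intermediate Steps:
M(R, Y) = -6/5 (M(R, Y) = 6*(-1/5) = -6/5)
A = 36/25 (A = (-6/5)**2 = 36/25 ≈ 1.4400)
(-199*A)*(3 - 2)**2 = (-199*36/25)*(3 - 2)**2 = -7164/25*1**2 = -7164/25*1 = -7164/25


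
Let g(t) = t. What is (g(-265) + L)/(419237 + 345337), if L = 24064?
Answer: 7933/254858 ≈ 0.031127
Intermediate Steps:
(g(-265) + L)/(419237 + 345337) = (-265 + 24064)/(419237 + 345337) = 23799/764574 = 23799*(1/764574) = 7933/254858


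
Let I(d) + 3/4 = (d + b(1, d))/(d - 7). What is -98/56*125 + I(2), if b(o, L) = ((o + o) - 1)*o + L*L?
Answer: -2209/10 ≈ -220.90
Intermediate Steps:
b(o, L) = L**2 + o*(-1 + 2*o) (b(o, L) = (2*o - 1)*o + L**2 = (-1 + 2*o)*o + L**2 = o*(-1 + 2*o) + L**2 = L**2 + o*(-1 + 2*o))
I(d) = -3/4 + (1 + d + d**2)/(-7 + d) (I(d) = -3/4 + (d + (d**2 - 1*1 + 2*1**2))/(d - 7) = -3/4 + (d + (d**2 - 1 + 2*1))/(-7 + d) = -3/4 + (d + (d**2 - 1 + 2))/(-7 + d) = -3/4 + (d + (1 + d**2))/(-7 + d) = -3/4 + (1 + d + d**2)/(-7 + d))
-98/56*125 + I(2) = -98/56*125 + (25 + 2 + 4*2**2)/(4*(-7 + 2)) = -98*1/56*125 + (1/4)*(25 + 2 + 4*4)/(-5) = -7/4*125 + (1/4)*(-1/5)*(25 + 2 + 16) = -875/4 + (1/4)*(-1/5)*43 = -875/4 - 43/20 = -2209/10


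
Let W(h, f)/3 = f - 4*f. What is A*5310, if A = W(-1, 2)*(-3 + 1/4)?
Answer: 262845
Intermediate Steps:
W(h, f) = -9*f (W(h, f) = 3*(f - 4*f) = 3*(-3*f) = -9*f)
A = 99/2 (A = (-9*2)*(-3 + 1/4) = -18*(-3 + ¼) = -18*(-11/4) = 99/2 ≈ 49.500)
A*5310 = (99/2)*5310 = 262845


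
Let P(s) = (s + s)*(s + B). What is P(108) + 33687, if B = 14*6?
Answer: 75159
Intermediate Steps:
B = 84
P(s) = 2*s*(84 + s) (P(s) = (s + s)*(s + 84) = (2*s)*(84 + s) = 2*s*(84 + s))
P(108) + 33687 = 2*108*(84 + 108) + 33687 = 2*108*192 + 33687 = 41472 + 33687 = 75159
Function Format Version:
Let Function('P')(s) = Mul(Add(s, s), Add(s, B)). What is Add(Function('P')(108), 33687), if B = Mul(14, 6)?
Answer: 75159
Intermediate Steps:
B = 84
Function('P')(s) = Mul(2, s, Add(84, s)) (Function('P')(s) = Mul(Add(s, s), Add(s, 84)) = Mul(Mul(2, s), Add(84, s)) = Mul(2, s, Add(84, s)))
Add(Function('P')(108), 33687) = Add(Mul(2, 108, Add(84, 108)), 33687) = Add(Mul(2, 108, 192), 33687) = Add(41472, 33687) = 75159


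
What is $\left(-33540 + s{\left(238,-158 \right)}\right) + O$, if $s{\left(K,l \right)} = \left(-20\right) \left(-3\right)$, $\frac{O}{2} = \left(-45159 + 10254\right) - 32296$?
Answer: $-167882$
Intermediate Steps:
$O = -134402$ ($O = 2 \left(\left(-45159 + 10254\right) - 32296\right) = 2 \left(-34905 - 32296\right) = 2 \left(-67201\right) = -134402$)
$s{\left(K,l \right)} = 60$
$\left(-33540 + s{\left(238,-158 \right)}\right) + O = \left(-33540 + 60\right) - 134402 = -33480 - 134402 = -167882$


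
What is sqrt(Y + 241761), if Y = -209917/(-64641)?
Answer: 7*sqrt(20616366668862)/64641 ≈ 491.70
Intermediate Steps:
Y = 209917/64641 (Y = -209917*(-1/64641) = 209917/64641 ≈ 3.2474)
sqrt(Y + 241761) = sqrt(209917/64641 + 241761) = sqrt(15627882718/64641) = 7*sqrt(20616366668862)/64641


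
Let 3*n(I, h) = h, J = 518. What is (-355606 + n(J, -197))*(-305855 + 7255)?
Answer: 318610679000/3 ≈ 1.0620e+11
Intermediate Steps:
n(I, h) = h/3
(-355606 + n(J, -197))*(-305855 + 7255) = (-355606 + (⅓)*(-197))*(-305855 + 7255) = (-355606 - 197/3)*(-298600) = -1067015/3*(-298600) = 318610679000/3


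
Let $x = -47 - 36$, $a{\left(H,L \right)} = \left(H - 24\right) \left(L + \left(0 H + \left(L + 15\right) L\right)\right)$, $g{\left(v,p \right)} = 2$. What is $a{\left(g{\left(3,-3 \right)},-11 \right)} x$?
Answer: $-100430$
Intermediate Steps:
$a{\left(H,L \right)} = \left(-24 + H\right) \left(L + L \left(15 + L\right)\right)$ ($a{\left(H,L \right)} = \left(-24 + H\right) \left(L + \left(0 + \left(15 + L\right) L\right)\right) = \left(-24 + H\right) \left(L + \left(0 + L \left(15 + L\right)\right)\right) = \left(-24 + H\right) \left(L + L \left(15 + L\right)\right)$)
$x = -83$ ($x = -47 - 36 = -83$)
$a{\left(g{\left(3,-3 \right)},-11 \right)} x = - 11 \left(-384 - -264 + 16 \cdot 2 + 2 \left(-11\right)\right) \left(-83\right) = - 11 \left(-384 + 264 + 32 - 22\right) \left(-83\right) = \left(-11\right) \left(-110\right) \left(-83\right) = 1210 \left(-83\right) = -100430$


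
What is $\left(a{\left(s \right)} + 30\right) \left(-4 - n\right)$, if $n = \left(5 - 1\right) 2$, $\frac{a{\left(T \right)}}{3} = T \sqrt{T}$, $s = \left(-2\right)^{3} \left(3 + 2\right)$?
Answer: $-360 + 2880 i \sqrt{10} \approx -360.0 + 9107.4 i$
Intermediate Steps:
$s = -40$ ($s = \left(-8\right) 5 = -40$)
$a{\left(T \right)} = 3 T^{\frac{3}{2}}$ ($a{\left(T \right)} = 3 T \sqrt{T} = 3 T^{\frac{3}{2}}$)
$n = 8$ ($n = 4 \cdot 2 = 8$)
$\left(a{\left(s \right)} + 30\right) \left(-4 - n\right) = \left(3 \left(-40\right)^{\frac{3}{2}} + 30\right) \left(-4 - 8\right) = \left(3 \left(- 80 i \sqrt{10}\right) + 30\right) \left(-4 - 8\right) = \left(- 240 i \sqrt{10} + 30\right) \left(-12\right) = \left(30 - 240 i \sqrt{10}\right) \left(-12\right) = -360 + 2880 i \sqrt{10}$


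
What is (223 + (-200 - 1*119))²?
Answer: 9216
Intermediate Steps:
(223 + (-200 - 1*119))² = (223 + (-200 - 119))² = (223 - 319)² = (-96)² = 9216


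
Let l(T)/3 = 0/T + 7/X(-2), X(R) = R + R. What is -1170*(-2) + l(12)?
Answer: 9339/4 ≈ 2334.8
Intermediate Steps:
X(R) = 2*R
l(T) = -21/4 (l(T) = 3*(0/T + 7/((2*(-2)))) = 3*(0 + 7/(-4)) = 3*(0 + 7*(-¼)) = 3*(0 - 7/4) = 3*(-7/4) = -21/4)
-1170*(-2) + l(12) = -1170*(-2) - 21/4 = -117*(-20) - 21/4 = 2340 - 21/4 = 9339/4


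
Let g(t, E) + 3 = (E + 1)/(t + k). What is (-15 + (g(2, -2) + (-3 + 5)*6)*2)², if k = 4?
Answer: 64/9 ≈ 7.1111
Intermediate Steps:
g(t, E) = -3 + (1 + E)/(4 + t) (g(t, E) = -3 + (E + 1)/(t + 4) = -3 + (1 + E)/(4 + t))
(-15 + (g(2, -2) + (-3 + 5)*6)*2)² = (-15 + ((-11 - 2 - 3*2)/(4 + 2) + (-3 + 5)*6)*2)² = (-15 + ((-11 - 2 - 6)/6 + 2*6)*2)² = (-15 + ((⅙)*(-19) + 12)*2)² = (-15 + (-19/6 + 12)*2)² = (-15 + (53/6)*2)² = (-15 + 53/3)² = (8/3)² = 64/9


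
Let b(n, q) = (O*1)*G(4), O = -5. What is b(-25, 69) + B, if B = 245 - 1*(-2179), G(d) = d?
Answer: 2404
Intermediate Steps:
b(n, q) = -20 (b(n, q) = -5*1*4 = -5*4 = -20)
B = 2424 (B = 245 + 2179 = 2424)
b(-25, 69) + B = -20 + 2424 = 2404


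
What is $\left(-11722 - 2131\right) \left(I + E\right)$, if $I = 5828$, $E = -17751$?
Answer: $165169319$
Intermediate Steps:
$\left(-11722 - 2131\right) \left(I + E\right) = \left(-11722 - 2131\right) \left(5828 - 17751\right) = \left(-13853\right) \left(-11923\right) = 165169319$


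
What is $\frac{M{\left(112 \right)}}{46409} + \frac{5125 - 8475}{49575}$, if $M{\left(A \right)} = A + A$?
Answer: $- \frac{5774614}{92029047} \approx -0.062748$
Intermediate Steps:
$M{\left(A \right)} = 2 A$
$\frac{M{\left(112 \right)}}{46409} + \frac{5125 - 8475}{49575} = \frac{2 \cdot 112}{46409} + \frac{5125 - 8475}{49575} = 224 \cdot \frac{1}{46409} + \left(5125 - 8475\right) \frac{1}{49575} = \frac{224}{46409} + \left(5125 - 8475\right) \frac{1}{49575} = \frac{224}{46409} - \frac{134}{1983} = - \frac{5774614}{92029047}$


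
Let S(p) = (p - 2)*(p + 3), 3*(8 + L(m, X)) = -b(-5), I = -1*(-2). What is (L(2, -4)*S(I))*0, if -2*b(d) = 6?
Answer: 0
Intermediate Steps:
I = 2
b(d) = -3 (b(d) = -½*6 = -3)
L(m, X) = -7 (L(m, X) = -8 + (-1*(-3))/3 = -8 + (⅓)*3 = -8 + 1 = -7)
S(p) = (-2 + p)*(3 + p)
(L(2, -4)*S(I))*0 = -7*(-6 + 2 + 2²)*0 = -7*(-6 + 2 + 4)*0 = -7*0*0 = 0*0 = 0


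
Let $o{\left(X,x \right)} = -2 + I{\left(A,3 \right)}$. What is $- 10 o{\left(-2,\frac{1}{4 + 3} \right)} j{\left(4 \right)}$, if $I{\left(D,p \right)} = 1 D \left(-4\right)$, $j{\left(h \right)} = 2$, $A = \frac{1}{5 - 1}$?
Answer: $60$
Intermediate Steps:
$A = \frac{1}{4} \approx 0.25$
$I{\left(D,p \right)} = - 4 D$ ($I{\left(D,p \right)} = D \left(-4\right) = - 4 D$)
$o{\left(X,x \right)} = -3$ ($o{\left(X,x \right)} = -2 - 1 = -3$)
$- 10 o{\left(-2,\frac{1}{4 + 3} \right)} j{\left(4 \right)} = \left(-10\right) \left(-3\right) 2 = 30 \cdot 2 = 60$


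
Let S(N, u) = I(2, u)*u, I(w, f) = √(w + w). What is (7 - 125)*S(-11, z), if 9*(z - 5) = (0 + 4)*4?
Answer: -14396/9 ≈ -1599.6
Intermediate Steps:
I(w, f) = √2*√w (I(w, f) = √(2*w) = √2*√w)
z = 61/9 (z = 5 + ((0 + 4)*4)/9 = 5 + (4*4)/9 = 5 + (⅑)*16 = 5 + 16/9 = 61/9 ≈ 6.7778)
S(N, u) = 2*u (S(N, u) = (√2*√2)*u = 2*u)
(7 - 125)*S(-11, z) = (7 - 125)*(2*(61/9)) = -118*122/9 = -14396/9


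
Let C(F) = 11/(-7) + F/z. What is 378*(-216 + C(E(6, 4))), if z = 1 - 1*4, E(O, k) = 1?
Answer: -82368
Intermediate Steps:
z = -3 (z = 1 - 4 = -3)
C(F) = -11/7 - F/3 (C(F) = 11/(-7) + F/(-3) = 11*(-⅐) + F*(-⅓) = -11/7 - F/3)
378*(-216 + C(E(6, 4))) = 378*(-216 + (-11/7 - ⅓*1)) = 378*(-216 + (-11/7 - ⅓)) = 378*(-216 - 40/21) = 378*(-4576/21) = -82368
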